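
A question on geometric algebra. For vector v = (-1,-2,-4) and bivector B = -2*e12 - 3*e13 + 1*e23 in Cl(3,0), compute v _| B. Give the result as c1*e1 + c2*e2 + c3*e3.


Left contraction v _| B = <vB>_1 (grade-1 part of the geometric product vB).
Using e1_|e12 = e2, e2_|e12 = -e1, e1_|e13 = e3, e3_|e13 = -e1, e2_|e23 = e3, e3_|e23 = -e2:
e1 coeff: -v2*b12 - v3*b13 = -(-2)*(-2) - (-4)*(-3) = -16
e2 coeff: v1*b12 - v3*b23 = (-1)*(-2) - (-4)*(1) = 6
e3 coeff: v1*b13 + v2*b23 = (-1)*(-3) + (-2)*(1) = 1
v _| B = -16*e1 + 6*e2 + 1*e3


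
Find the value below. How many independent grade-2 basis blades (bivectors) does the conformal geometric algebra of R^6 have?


The conformal model of R^6 uses Cl(7,1) with m = 6 + 2 = 8 generators.
Number of grade-2 blades = C(m, 2) = C(8, 2)
= 8*7/2 = 28


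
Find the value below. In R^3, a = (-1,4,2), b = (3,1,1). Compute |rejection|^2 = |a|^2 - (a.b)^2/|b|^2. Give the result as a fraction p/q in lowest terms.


|a|^2 = (-1)^2 + 4^2 + 2^2 = 21
|b|^2 = 3^2 + 1^2 + 1^2 = 11
a . b = (-1)*3 + 4*1 + 2*1 = 3
(a.b)^2 = 3^2 = 9
|rej|^2 = 21 - 9/11
= (231 - 9)/11
= 222/11
In lowest terms: 222/11


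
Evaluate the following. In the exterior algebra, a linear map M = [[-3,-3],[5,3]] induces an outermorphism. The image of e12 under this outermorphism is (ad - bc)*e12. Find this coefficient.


The outermorphism of a linear map f sends e1^e2 to f(e1)^f(e2).
f(e1) = -3*e1 + 5*e2
f(e2) = -3*e1 + 3*e2
f(e1) ^ f(e2) = (-3*e1 + 5*e2) ^ (-3*e1 + 3*e2)
= (-3)*3*e12 + 5*(-3)*e21
= (-9 - (-15))*e12
= 6*e12
Coefficient = 6


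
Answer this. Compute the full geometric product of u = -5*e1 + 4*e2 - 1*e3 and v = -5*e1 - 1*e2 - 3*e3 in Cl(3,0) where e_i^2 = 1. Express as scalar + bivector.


In Cl(3,0): e_i^2 = 1, e_ie_j = -e_je_i for i != j.
Scalar part = u . v = (-5)*(-5) + 4*(-1) + (-1)*(-3)
= 25 + (-4) + 3 = 24
e12 coeff = (-5)*(-1) - 4*(-5) = 5 - (-20) = 25
e13 coeff = (-5)*(-3) - (-1)*(-5) = 15 - 5 = 10
e23 coeff = 4*(-3) - (-1)*(-1) = -12 - 1 = -13
uv = 24 + 25*e12 + 10*e13 - 13*e23


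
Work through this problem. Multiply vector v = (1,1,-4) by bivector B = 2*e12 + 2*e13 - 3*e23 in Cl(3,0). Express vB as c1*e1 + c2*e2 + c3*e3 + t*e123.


vB has grade-1 (vector) and grade-3 (trivector) parts: vB = (v _| B) + (v ^ B).
Vector part <vB>_1:
  e1: -v2*b12 - v3*b13 = -(1)*(2) - (-4)*(2) = 6
  e2: v1*b12 - v3*b23 = (1)*(2) - (-4)*(-3) = -10
  e3: v1*b13 + v2*b23 = (1)*(2) + (1)*(-3) = -1
Trivector part <vB>_3:
  e123: v1*b23 - v2*b13 + v3*b12 = (1)*(-3) - (1)*(2) + (-4)*(2) = -13
vB = 6*e1 - 10*e2 - 1*e3 - 13*e123


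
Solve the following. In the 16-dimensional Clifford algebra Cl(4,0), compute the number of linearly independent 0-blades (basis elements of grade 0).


Number of grade-k basis blades in Cl(p,q) with n = p + q is C(n, k).
n = 4 + 0 = 4
C(4, 0) = 4! / (0! * 4!)
= 24 / (1 * 24)
= 1


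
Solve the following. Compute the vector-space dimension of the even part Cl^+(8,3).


Even subalgebra dimension = 2^(n-1)
n = 8 + 3 = 11
2^(11 - 1) = 2^10 = 1024
Verification: sum of C(11,k) for even k = 1 + 55 + 330 + 462 + 165 + 11 = 1024
Result = 1024


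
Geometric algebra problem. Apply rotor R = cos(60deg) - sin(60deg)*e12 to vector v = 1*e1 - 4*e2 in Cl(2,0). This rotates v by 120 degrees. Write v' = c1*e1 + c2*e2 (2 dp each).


Rotor R = cos(60deg) - sin(60deg)*e12
Rotation angle theta = 2 * 60 = 120 degrees
v' = R*v*~R rotates v by theta.
cos(120deg) = -0.5000, sin(120deg) = 0.8660
v'_1 = 1*cos(120deg) - (-4)*sin(120deg)
= 1*(-0.5000) - (-4)*0.8660
= 2.96
v'_2 = 1*sin(120deg) + (-4)*cos(120deg)
= 1*0.8660 + (-4)*(-0.5000)
= 2.87
v' = 2.96*e1 + 2.87*e2


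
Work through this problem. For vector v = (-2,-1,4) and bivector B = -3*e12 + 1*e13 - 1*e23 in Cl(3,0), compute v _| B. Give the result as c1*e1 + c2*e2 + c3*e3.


Left contraction v _| B = <vB>_1 (grade-1 part of the geometric product vB).
Using e1_|e12 = e2, e2_|e12 = -e1, e1_|e13 = e3, e3_|e13 = -e1, e2_|e23 = e3, e3_|e23 = -e2:
e1 coeff: -v2*b12 - v3*b13 = -(-1)*(-3) - (4)*(1) = -7
e2 coeff: v1*b12 - v3*b23 = (-2)*(-3) - (4)*(-1) = 10
e3 coeff: v1*b13 + v2*b23 = (-2)*(1) + (-1)*(-1) = -1
v _| B = -7*e1 + 10*e2 - 1*e3


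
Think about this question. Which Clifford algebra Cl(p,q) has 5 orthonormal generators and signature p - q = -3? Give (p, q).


We need p + q = 5 and p - q = -3.
Adding: 2p = 5 + (-3) = 2, so p = 1.
Then q = 5 - 1 = 4.
(p, q) = (1, 4)


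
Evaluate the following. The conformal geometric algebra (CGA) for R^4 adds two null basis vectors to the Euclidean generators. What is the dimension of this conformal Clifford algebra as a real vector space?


The conformal model of R^4 uses Cl(5,1): the 4 Euclidean generators plus two extra orthogonal generators e+ (e+^2 = +1) and e- (e-^2 = -1), from which the null vectors e0, einf are built.
Number of generators m = 4 + 2 = 6.
dim Cl(p,q) = 2^m = 2^6 = 64


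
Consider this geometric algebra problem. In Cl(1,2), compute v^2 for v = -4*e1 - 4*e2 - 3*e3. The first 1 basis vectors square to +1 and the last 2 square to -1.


v^2 = sum of c_i^2 * e_i^2
Positive signature terms (e_i^2 = +1): (-4)^2 = 16
Negative signature terms (e_j^2 = -1): (-4)^2 + (-3)^2 = 25
v^2 = 16 - 25 = -9


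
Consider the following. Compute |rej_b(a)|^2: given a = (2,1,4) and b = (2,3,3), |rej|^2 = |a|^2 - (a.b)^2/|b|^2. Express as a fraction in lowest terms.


|a|^2 = 2^2 + 1^2 + 4^2 = 21
|b|^2 = 2^2 + 3^2 + 3^2 = 22
a . b = 2*2 + 1*3 + 4*3 = 19
(a.b)^2 = 19^2 = 361
|rej|^2 = 21 - 361/22
= (462 - 361)/22
= 101/22
In lowest terms: 101/22


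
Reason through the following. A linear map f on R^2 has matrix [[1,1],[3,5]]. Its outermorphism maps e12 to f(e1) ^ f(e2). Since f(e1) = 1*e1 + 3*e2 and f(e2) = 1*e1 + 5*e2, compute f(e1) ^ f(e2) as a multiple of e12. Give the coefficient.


The outermorphism of a linear map f sends e1^e2 to f(e1)^f(e2).
f(e1) = 1*e1 + 3*e2
f(e2) = 1*e1 + 5*e2
f(e1) ^ f(e2) = (1*e1 + 3*e2) ^ (1*e1 + 5*e2)
= 1*5*e12 + 3*1*e21
= (5 - 3)*e12
= 2*e12
Coefficient = 2


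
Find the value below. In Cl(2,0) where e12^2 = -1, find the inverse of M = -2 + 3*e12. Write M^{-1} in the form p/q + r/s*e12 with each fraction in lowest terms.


M = -2 + 3*e12, where e12^2 = -1.
Since M commutes with its reverse ~M = a - b*e12, M * ~M = a^2 - b^2*e12^2 = a^2 + b^2.
So M^{-1} = ~M / (a^2 + b^2) = (a - b*e12)/(a^2 + b^2).
a^2 + b^2 = 4 + 9 = 13
Scalar part = -2/13 = -2/13
Bivector coeff = -3/13 = -3/13
M^{-1} = -2/13 - 3/13*e12


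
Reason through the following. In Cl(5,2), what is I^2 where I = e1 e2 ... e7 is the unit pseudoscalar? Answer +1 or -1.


The pseudoscalar I = e1...e_n (product of all n generators) of Cl(p,q) satisfies I^2 = (-1)^(q + n(n-1)/2).
p = 5, q = 2, n = p + q = 7
n(n-1)/2 = 7 * 6 / 2 = 21
Exponent = q + n(n-1)/2 = 2 + 21 = 23
I^2 = (-1)^23 = -1


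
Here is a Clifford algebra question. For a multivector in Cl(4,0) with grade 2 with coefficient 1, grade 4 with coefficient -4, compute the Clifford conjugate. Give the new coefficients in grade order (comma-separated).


Clifford conjugate sign for grade k: (-1)^(k(k+1)/2)
Grade 2: (-1)^(2*3/2) = (-1)^3 = -1, coeff 1 -> -1
Grade 4: (-1)^(4*5/2) = (-1)^10 = 1, coeff -4 -> -4
Conjugated coefficients: -1, -4


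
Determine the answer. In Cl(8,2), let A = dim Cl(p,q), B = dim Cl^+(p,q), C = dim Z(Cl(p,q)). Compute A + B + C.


n = 8 + 2 = 10
Total dim = 2^10 = 1024
Even subalgebra dim = 2^9 = 512
n is even, so center dim = 1
Sum = 1024 + 512 + 1 = 1537


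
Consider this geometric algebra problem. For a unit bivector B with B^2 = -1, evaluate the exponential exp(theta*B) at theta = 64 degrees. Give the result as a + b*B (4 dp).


For a unit bivector B with B^2 = -1, the exponential series gives
e^(theta*B) = cos(theta) + sin(theta)*B (the GA analogue of Euler's formula).
theta = 64 degrees = 1.117011 rad
cos(64 deg) = 0.4384
sin(64 deg) = 0.8988
exp(theta*B) = 0.4384 + 0.8988*B


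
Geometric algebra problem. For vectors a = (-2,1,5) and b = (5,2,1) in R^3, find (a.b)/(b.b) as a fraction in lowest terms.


Projection coefficient = (a . b) / (b . b)
a . b = (-2)*5 + 1*2 + 5*1
= -10 + 2 + 5 = -3
b . b = 5^2 + 2^2 + 1^2
= 25 + 4 + 1 = 30
Coefficient = -3/30
In lowest terms: -1/10


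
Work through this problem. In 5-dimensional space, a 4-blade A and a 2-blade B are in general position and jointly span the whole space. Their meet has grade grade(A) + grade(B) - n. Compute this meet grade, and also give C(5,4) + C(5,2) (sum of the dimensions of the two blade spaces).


Meet grade = grade(A) + grade(B) - n
= 4 + 2 - 5 = 1
C(5,4) = 5
C(5,2) = 10
dim_A + dim_B = 5 + 10 = 15


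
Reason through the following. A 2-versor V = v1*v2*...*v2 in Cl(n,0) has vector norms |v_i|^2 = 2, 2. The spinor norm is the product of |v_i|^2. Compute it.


Spinor norm N(V) = |v1|^2 * |v2|^2 * ... * |v2|^2
= 2 * 2
Running product: 2, 4
N(V) = 4


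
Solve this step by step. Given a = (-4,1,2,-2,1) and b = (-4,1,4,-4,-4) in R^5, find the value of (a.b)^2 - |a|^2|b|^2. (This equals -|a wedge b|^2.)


a . b = (-4)*(-4) + 1*1 + 2*4 + (-2)*(-4) + 1*(-4)
= 16 + 1 + 8 + 8 + (-4) = 29
|a|^2 = (-4)^2 + 1^2 + 2^2 + (-2)^2 + 1^2 = 26
|b|^2 = (-4)^2 + 1^2 + 4^2 + (-4)^2 + (-4)^2 = 65
(a.b)^2 = 29^2 = 841
|a|^2 * |b|^2 = 26 * 65 = 1690
Result = 841 - 1690 = -849


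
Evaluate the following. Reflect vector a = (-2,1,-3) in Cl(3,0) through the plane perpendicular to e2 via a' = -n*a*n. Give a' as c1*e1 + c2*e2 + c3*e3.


Reflection formula: a' = -n*a*n, with n = e2 (unit vector, n^2 = 1).
For reflection through hyperplane perp to e2:
The component along e2 flips sign, others stay.
a = (-2, 1, -3)
a' = (-2, -1, -3)
a' = -2*e1 - 1*e2 - 3*e3


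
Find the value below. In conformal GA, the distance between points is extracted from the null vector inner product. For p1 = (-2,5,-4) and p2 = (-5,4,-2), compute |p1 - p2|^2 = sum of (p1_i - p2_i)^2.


p1 - p2 = (3, 1, -2)
|p1 - p2|^2 = 3^2 + 1^2 + (-2)^2
= 9 + 1 + 4
= 14


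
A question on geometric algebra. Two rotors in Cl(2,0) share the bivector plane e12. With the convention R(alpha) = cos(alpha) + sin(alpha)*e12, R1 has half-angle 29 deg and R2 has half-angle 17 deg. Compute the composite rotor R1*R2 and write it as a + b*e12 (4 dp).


Same-plane rotors commute and their half-angles add:
R1*R2 = cos(a1 + a2) + sin(a1 + a2)*e12.
a1 + a2 = 29 + 17 = 46 deg
cos(46 deg) = 0.6947
sin(46 deg) = 0.7193
R1*R2 = 0.6947 + 0.7193*e12


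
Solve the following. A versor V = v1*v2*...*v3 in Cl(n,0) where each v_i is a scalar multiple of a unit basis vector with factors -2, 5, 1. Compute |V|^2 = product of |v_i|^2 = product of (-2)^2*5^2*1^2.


Each vector v_i has |v_i|^2 = s_i^2
Squared scales: (-2)^2 = 4, 5^2 = 25, 1^2 = 1
|V|^2 = 4 * 25 * 1
= 100


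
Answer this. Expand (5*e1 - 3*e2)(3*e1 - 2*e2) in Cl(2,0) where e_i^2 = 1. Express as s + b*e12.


Expand: (5*e1 - 3*e2)(3*e1 - 2*e2)
= 5*3*e1e1 + 5*(-2)*e1e2 + (-3)*3*e2e1 + (-3)*(-2)*e2e2
Using e1^2 = e2^2 = 1, e2e1 = -e1e2:
Scalar part s = 5*3 + (-3)*(-2) = 15 + 6 = 21
Bivector part b = 5*(-2) - (-3)*3 = -10 - (-9) = -1
uv = 21 - 1*e12


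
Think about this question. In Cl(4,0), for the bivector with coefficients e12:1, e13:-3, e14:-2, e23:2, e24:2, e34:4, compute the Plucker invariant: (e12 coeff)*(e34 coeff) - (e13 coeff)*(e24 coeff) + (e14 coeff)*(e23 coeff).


Plucker relation: af - be + cd
a*f = 1*4 = 4
b*e = (-3)*2 = -6
c*d = (-2)*2 = -4
af - be + cd = 4 - (-6) + (-4)
= 6


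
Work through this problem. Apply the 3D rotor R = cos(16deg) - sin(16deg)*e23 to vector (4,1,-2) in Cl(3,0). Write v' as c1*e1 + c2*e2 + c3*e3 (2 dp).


Rotor R = cos(16deg) - sin(16deg)*e23
Rotation angle theta = 2 * 16 = 32 degrees in the e23 plane (e2 -> e3).
The component perpendicular to the plane (e1) is invariant: v'_1 = v1 = 4.00
cos(32deg) = 0.8480, sin(32deg) = 0.5299
v'_2 = v2*cos(theta) - v3*sin(theta) = 1*0.8480 - (-2)*0.5299 = 1.91
v'_3 = v2*sin(theta) + v3*cos(theta) = 1*0.5299 + (-2)*0.8480 = -1.17
v' = 4.00*e1 + 1.91*e2 - 1.17*e3


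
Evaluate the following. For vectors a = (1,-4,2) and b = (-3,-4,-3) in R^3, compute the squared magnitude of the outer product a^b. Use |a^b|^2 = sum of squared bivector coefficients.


a wedge b = (a1*b2 - a2*b1)*e12 + (a1*b3 - a3*b1)*e13 + (a2*b3 - a3*b2)*e23
e12 coeff: 1*(-4) - (-4)*(-3) = -4 - 12 = -16
e13 coeff: 1*(-3) - 2*(-3) = -3 - (-6) = 3
e23 coeff: (-4)*(-3) - 2*(-4) = 12 - (-8) = 20
|a wedge b|^2 = (-16)^2 + 3^2 + 20^2
= 256 + 9 + 400
= 665


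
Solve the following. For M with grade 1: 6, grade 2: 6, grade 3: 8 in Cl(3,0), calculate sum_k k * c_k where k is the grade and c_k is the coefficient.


Grade-weighted sum = sum of grade_k * coefficient_k
1*6 = 6
2*6 = 12
3*8 = 24
Total = 6 + 12 + 24 = 42


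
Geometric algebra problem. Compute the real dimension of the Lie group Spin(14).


Spin(n) double-covers SO(n); both have Lie algebra so(n) of dimension n(n-1)/2.
n = 14
n(n-1) = 14 * 13 = 182
dim Spin(14) = 182/2 = 91


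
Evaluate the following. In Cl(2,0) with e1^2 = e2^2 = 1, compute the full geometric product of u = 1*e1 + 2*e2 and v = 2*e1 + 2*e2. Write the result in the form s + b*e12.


Expand: (1*e1 + 2*e2)(2*e1 + 2*e2)
= 1*2*e1e1 + 1*2*e1e2 + 2*2*e2e1 + 2*2*e2e2
Using e1^2 = e2^2 = 1, e2e1 = -e1e2:
Scalar part s = 1*2 + 2*2 = 2 + 4 = 6
Bivector part b = 1*2 - 2*2 = 2 - 4 = -2
uv = 6 - 2*e12


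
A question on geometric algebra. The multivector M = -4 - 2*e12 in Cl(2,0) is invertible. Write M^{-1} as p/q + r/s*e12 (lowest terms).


M = -4 - 2*e12, where e12^2 = -1.
Since M commutes with its reverse ~M = a - b*e12, M * ~M = a^2 - b^2*e12^2 = a^2 + b^2.
So M^{-1} = ~M / (a^2 + b^2) = (a - b*e12)/(a^2 + b^2).
a^2 + b^2 = 16 + 4 = 20
Scalar part = -4/20 = -1/5
Bivector coeff = 2/20 = 1/10
M^{-1} = -1/5 + 1/10*e12


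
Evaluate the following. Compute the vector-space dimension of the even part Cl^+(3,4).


Even subalgebra dimension = 2^(n-1)
n = 3 + 4 = 7
2^(7 - 1) = 2^6 = 64
Verification: sum of C(7,k) for even k = 1 + 21 + 35 + 7 = 64
Result = 64


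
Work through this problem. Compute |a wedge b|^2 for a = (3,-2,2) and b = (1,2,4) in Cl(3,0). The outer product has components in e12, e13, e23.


a wedge b = (a1*b2 - a2*b1)*e12 + (a1*b3 - a3*b1)*e13 + (a2*b3 - a3*b2)*e23
e12 coeff: 3*2 - (-2)*1 = 6 - (-2) = 8
e13 coeff: 3*4 - 2*1 = 12 - 2 = 10
e23 coeff: (-2)*4 - 2*2 = -8 - 4 = -12
|a wedge b|^2 = 8^2 + 10^2 + (-12)^2
= 64 + 100 + 144
= 308


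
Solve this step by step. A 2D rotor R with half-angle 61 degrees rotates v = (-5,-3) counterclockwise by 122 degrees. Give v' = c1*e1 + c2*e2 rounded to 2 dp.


Rotor R = cos(61deg) - sin(61deg)*e12
Rotation angle theta = 2 * 61 = 122 degrees
v' = R*v*~R rotates v by theta.
cos(122deg) = -0.5299, sin(122deg) = 0.8480
v'_1 = -5*cos(122deg) - (-3)*sin(122deg)
= -5*(-0.5299) - (-3)*0.8480
= 5.19
v'_2 = -5*sin(122deg) + (-3)*cos(122deg)
= -5*0.8480 + (-3)*(-0.5299)
= -2.65
v' = 5.19*e1 - 2.65*e2


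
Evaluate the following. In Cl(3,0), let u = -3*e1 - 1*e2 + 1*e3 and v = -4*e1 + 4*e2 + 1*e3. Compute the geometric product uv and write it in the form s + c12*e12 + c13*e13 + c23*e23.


In Cl(3,0): e_i^2 = 1, e_ie_j = -e_je_i for i != j.
Scalar part = u . v = (-3)*(-4) + (-1)*4 + 1*1
= 12 + (-4) + 1 = 9
e12 coeff = (-3)*4 - (-1)*(-4) = -12 - 4 = -16
e13 coeff = (-3)*1 - 1*(-4) = -3 - (-4) = 1
e23 coeff = (-1)*1 - 1*4 = -1 - 4 = -5
uv = 9 - 16*e12 + 1*e13 - 5*e23


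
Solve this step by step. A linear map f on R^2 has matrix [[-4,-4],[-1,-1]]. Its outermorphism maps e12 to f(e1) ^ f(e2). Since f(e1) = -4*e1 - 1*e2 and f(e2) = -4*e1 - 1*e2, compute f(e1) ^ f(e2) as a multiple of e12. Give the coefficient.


The outermorphism of a linear map f sends e1^e2 to f(e1)^f(e2).
f(e1) = -4*e1 - 1*e2
f(e2) = -4*e1 - 1*e2
f(e1) ^ f(e2) = (-4*e1 - 1*e2) ^ (-4*e1 - 1*e2)
= (-4)*(-1)*e12 + (-1)*(-4)*e21
= (4 - 4)*e12
= 0*e12
Coefficient = 0


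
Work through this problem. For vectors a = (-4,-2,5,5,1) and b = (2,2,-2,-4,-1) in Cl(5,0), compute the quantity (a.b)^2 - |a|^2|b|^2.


a . b = (-4)*2 + (-2)*2 + 5*(-2) + 5*(-4) + 1*(-1)
= -8 + (-4) + (-10) + (-20) + (-1) = -43
|a|^2 = (-4)^2 + (-2)^2 + 5^2 + 5^2 + 1^2 = 71
|b|^2 = 2^2 + 2^2 + (-2)^2 + (-4)^2 + (-1)^2 = 29
(a.b)^2 = (-43)^2 = 1849
|a|^2 * |b|^2 = 71 * 29 = 2059
Result = 1849 - 2059 = -210


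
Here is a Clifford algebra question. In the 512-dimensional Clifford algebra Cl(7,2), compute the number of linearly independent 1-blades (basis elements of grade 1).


Number of grade-k basis blades in Cl(p,q) with n = p + q is C(n, k).
n = 7 + 2 = 9
C(9, 1) = 9! / (1! * 8!)
= 362880 / (1 * 40320)
= 9


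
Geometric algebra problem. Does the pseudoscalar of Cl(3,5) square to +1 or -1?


The pseudoscalar I = e1...e_n (product of all n generators) of Cl(p,q) satisfies I^2 = (-1)^(q + n(n-1)/2).
p = 3, q = 5, n = p + q = 8
n(n-1)/2 = 8 * 7 / 2 = 28
Exponent = q + n(n-1)/2 = 5 + 28 = 33
I^2 = (-1)^33 = -1


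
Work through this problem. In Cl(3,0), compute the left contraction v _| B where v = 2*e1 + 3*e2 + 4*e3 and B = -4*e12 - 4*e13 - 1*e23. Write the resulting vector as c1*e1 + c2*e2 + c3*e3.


Left contraction v _| B = <vB>_1 (grade-1 part of the geometric product vB).
Using e1_|e12 = e2, e2_|e12 = -e1, e1_|e13 = e3, e3_|e13 = -e1, e2_|e23 = e3, e3_|e23 = -e2:
e1 coeff: -v2*b12 - v3*b13 = -(3)*(-4) - (4)*(-4) = 28
e2 coeff: v1*b12 - v3*b23 = (2)*(-4) - (4)*(-1) = -4
e3 coeff: v1*b13 + v2*b23 = (2)*(-4) + (3)*(-1) = -11
v _| B = 28*e1 - 4*e2 - 11*e3


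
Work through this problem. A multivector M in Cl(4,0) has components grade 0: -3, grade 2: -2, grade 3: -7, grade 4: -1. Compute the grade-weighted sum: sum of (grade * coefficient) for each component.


Grade-weighted sum = sum of grade_k * coefficient_k
0*(-3) = 0
2*(-2) = -4
3*(-7) = -21
4*(-1) = -4
Total = 0 + (-4) + (-21) + (-4) = -29


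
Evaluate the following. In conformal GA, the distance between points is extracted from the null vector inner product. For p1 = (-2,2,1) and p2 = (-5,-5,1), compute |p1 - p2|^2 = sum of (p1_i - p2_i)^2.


p1 - p2 = (3, 7, 0)
|p1 - p2|^2 = 3^2 + 7^2 + 0^2
= 9 + 49 + 0
= 58


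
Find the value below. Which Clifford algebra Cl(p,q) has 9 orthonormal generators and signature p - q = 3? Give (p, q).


We need p + q = 9 and p - q = 3.
Adding: 2p = 9 + 3 = 12, so p = 6.
Then q = 9 - 6 = 3.
(p, q) = (6, 3)


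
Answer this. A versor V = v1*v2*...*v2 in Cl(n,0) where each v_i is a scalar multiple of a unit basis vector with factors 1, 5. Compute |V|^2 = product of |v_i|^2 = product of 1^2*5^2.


Each vector v_i has |v_i|^2 = s_i^2
Squared scales: 1^2 = 1, 5^2 = 25
|V|^2 = 1 * 25
= 25


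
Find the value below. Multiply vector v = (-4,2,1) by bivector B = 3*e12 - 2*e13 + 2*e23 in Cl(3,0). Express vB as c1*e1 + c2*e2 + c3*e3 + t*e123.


vB has grade-1 (vector) and grade-3 (trivector) parts: vB = (v _| B) + (v ^ B).
Vector part <vB>_1:
  e1: -v2*b12 - v3*b13 = -(2)*(3) - (1)*(-2) = -4
  e2: v1*b12 - v3*b23 = (-4)*(3) - (1)*(2) = -14
  e3: v1*b13 + v2*b23 = (-4)*(-2) + (2)*(2) = 12
Trivector part <vB>_3:
  e123: v1*b23 - v2*b13 + v3*b12 = (-4)*(2) - (2)*(-2) + (1)*(3) = -1
vB = -4*e1 - 14*e2 + 12*e3 - 1*e123


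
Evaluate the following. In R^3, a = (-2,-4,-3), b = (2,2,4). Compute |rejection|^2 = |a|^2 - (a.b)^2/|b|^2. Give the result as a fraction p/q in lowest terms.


|a|^2 = (-2)^2 + (-4)^2 + (-3)^2 = 29
|b|^2 = 2^2 + 2^2 + 4^2 = 24
a . b = (-2)*2 + (-4)*2 + (-3)*4 = -24
(a.b)^2 = (-24)^2 = 576
|rej|^2 = 29 - 576/24
= (696 - 576)/24
= 120/24
In lowest terms: 5/1


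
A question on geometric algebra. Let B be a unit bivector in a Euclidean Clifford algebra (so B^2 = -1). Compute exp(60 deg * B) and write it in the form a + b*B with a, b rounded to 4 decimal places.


For a unit bivector B with B^2 = -1, the exponential series gives
e^(theta*B) = cos(theta) + sin(theta)*B (the GA analogue of Euler's formula).
theta = 60 degrees = 1.047198 rad
cos(60 deg) = 0.5000
sin(60 deg) = 0.8660
exp(theta*B) = 0.5000 + 0.8660*B


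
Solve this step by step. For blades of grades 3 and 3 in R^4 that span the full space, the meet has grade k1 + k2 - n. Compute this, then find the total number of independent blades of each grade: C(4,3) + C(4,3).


Meet grade = grade(A) + grade(B) - n
= 3 + 3 - 4 = 2
C(4,3) = 4
C(4,3) = 4
dim_A + dim_B = 4 + 4 = 8


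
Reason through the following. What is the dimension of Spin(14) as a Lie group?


Spin(n) double-covers SO(n); both have Lie algebra so(n) of dimension n(n-1)/2.
n = 14
n(n-1) = 14 * 13 = 182
dim Spin(14) = 182/2 = 91


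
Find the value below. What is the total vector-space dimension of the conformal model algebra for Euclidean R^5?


The conformal model of R^5 uses Cl(6,1): the 5 Euclidean generators plus two extra orthogonal generators e+ (e+^2 = +1) and e- (e-^2 = -1), from which the null vectors e0, einf are built.
Number of generators m = 5 + 2 = 7.
dim Cl(p,q) = 2^m = 2^7 = 128


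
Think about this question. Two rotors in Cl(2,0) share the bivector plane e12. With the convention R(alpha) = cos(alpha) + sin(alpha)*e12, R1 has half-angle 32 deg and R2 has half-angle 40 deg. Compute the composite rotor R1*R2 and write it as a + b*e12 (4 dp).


Same-plane rotors commute and their half-angles add:
R1*R2 = cos(a1 + a2) + sin(a1 + a2)*e12.
a1 + a2 = 32 + 40 = 72 deg
cos(72 deg) = 0.3090
sin(72 deg) = 0.9511
R1*R2 = 0.3090 + 0.9511*e12


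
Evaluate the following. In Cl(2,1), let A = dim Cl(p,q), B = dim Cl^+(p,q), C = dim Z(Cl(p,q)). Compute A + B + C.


n = 2 + 1 = 3
Total dim = 2^3 = 8
Even subalgebra dim = 2^2 = 4
n is odd, so center dim = 2
Sum = 8 + 4 + 2 = 14


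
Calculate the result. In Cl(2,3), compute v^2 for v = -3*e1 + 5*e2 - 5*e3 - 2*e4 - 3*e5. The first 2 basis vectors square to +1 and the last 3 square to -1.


v^2 = sum of c_i^2 * e_i^2
Positive signature terms (e_i^2 = +1): (-3)^2 + 5^2 = 34
Negative signature terms (e_j^2 = -1): (-5)^2 + (-2)^2 + (-3)^2 = 38
v^2 = 34 - 38 = -4


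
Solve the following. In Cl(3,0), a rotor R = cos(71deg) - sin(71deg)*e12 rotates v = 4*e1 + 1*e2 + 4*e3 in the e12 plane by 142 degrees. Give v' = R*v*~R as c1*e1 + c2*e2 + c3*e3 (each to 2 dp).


Rotor R = cos(71deg) - sin(71deg)*e12
Rotation angle theta = 2 * 71 = 142 degrees in the e12 plane (e1 -> e2).
The component perpendicular to the plane (e3) is invariant: v'_3 = v3 = 4.00
cos(142deg) = -0.7880, sin(142deg) = 0.6157
v'_1 = v1*cos(theta) - v2*sin(theta) = 4*(-0.7880) - 1*0.6157 = -3.77
v'_2 = v1*sin(theta) + v2*cos(theta) = 4*0.6157 + 1*(-0.7880) = 1.67
v' = -3.77*e1 + 1.67*e2 + 4.00*e3


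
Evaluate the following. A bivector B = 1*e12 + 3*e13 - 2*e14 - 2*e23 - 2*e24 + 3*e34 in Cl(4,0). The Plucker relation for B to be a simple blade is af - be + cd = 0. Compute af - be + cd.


Plucker relation: af - be + cd
a*f = 1*3 = 3
b*e = 3*(-2) = -6
c*d = (-2)*(-2) = 4
af - be + cd = 3 - (-6) + 4
= 13


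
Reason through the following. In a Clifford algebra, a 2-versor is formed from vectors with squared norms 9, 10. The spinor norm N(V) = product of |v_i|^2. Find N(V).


Spinor norm N(V) = |v1|^2 * |v2|^2 * ... * |v2|^2
= 9 * 10
Running product: 9, 90
N(V) = 90


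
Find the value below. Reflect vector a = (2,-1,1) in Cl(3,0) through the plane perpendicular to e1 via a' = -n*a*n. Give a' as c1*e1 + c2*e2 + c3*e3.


Reflection formula: a' = -n*a*n, with n = e1 (unit vector, n^2 = 1).
For reflection through hyperplane perp to e1:
The component along e1 flips sign, others stay.
a = (2, -1, 1)
a' = (-2, -1, 1)
a' = -2*e1 - 1*e2 + 1*e3


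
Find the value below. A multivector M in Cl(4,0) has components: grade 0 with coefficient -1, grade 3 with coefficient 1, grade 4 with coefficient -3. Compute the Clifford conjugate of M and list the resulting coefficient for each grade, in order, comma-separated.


Clifford conjugate sign for grade k: (-1)^(k(k+1)/2)
Grade 0: (-1)^(0*1/2) = (-1)^0 = 1, coeff -1 -> -1
Grade 3: (-1)^(3*4/2) = (-1)^6 = 1, coeff 1 -> 1
Grade 4: (-1)^(4*5/2) = (-1)^10 = 1, coeff -3 -> -3
Conjugated coefficients: -1, 1, -3


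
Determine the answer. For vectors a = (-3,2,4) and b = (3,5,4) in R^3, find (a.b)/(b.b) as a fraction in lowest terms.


Projection coefficient = (a . b) / (b . b)
a . b = (-3)*3 + 2*5 + 4*4
= -9 + 10 + 16 = 17
b . b = 3^2 + 5^2 + 4^2
= 9 + 25 + 16 = 50
Coefficient = 17/50
In lowest terms: 17/50


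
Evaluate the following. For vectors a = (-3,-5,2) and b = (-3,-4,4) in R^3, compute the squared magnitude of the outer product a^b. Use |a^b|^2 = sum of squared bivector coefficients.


a wedge b = (a1*b2 - a2*b1)*e12 + (a1*b3 - a3*b1)*e13 + (a2*b3 - a3*b2)*e23
e12 coeff: (-3)*(-4) - (-5)*(-3) = 12 - 15 = -3
e13 coeff: (-3)*4 - 2*(-3) = -12 - (-6) = -6
e23 coeff: (-5)*4 - 2*(-4) = -20 - (-8) = -12
|a wedge b|^2 = (-3)^2 + (-6)^2 + (-12)^2
= 9 + 36 + 144
= 189


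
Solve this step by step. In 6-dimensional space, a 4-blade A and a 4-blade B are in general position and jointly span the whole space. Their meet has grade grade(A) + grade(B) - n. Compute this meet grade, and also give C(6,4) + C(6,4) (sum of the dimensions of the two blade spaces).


Meet grade = grade(A) + grade(B) - n
= 4 + 4 - 6 = 2
C(6,4) = 15
C(6,4) = 15
dim_A + dim_B = 15 + 15 = 30


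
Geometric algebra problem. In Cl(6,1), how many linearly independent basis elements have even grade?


Even subalgebra dimension = 2^(n-1)
n = 6 + 1 = 7
2^(7 - 1) = 2^6 = 64
Verification: sum of C(7,k) for even k = 1 + 21 + 35 + 7 = 64
Result = 64


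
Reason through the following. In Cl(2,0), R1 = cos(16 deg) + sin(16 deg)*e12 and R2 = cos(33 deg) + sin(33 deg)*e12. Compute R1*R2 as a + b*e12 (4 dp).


Same-plane rotors commute and their half-angles add:
R1*R2 = cos(a1 + a2) + sin(a1 + a2)*e12.
a1 + a2 = 16 + 33 = 49 deg
cos(49 deg) = 0.6561
sin(49 deg) = 0.7547
R1*R2 = 0.6561 + 0.7547*e12


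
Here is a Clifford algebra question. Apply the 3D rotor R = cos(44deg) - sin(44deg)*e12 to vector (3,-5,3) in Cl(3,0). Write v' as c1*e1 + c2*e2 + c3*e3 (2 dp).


Rotor R = cos(44deg) - sin(44deg)*e12
Rotation angle theta = 2 * 44 = 88 degrees in the e12 plane (e1 -> e2).
The component perpendicular to the plane (e3) is invariant: v'_3 = v3 = 3.00
cos(88deg) = 0.0349, sin(88deg) = 0.9994
v'_1 = v1*cos(theta) - v2*sin(theta) = 3*0.0349 - (-5)*0.9994 = 5.10
v'_2 = v1*sin(theta) + v2*cos(theta) = 3*0.9994 + (-5)*0.0349 = 2.82
v' = 5.10*e1 + 2.82*e2 + 3.00*e3


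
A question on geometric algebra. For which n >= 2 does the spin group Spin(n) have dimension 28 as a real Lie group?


dim Spin(n) = dim so(n) = n(n-1)/2.
Solve n(n-1)/2 = 28, i.e. n^2 - n - 56 = 0.
Discriminant = 1 + 8*28 = 225
n = (1 + sqrt(225))/2 = (1 + 15)/2 = 8


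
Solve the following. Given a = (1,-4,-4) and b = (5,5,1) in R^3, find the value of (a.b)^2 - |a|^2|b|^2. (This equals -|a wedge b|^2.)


a . b = 1*5 + (-4)*5 + (-4)*1
= 5 + (-20) + (-4) = -19
|a|^2 = 1^2 + (-4)^2 + (-4)^2 = 33
|b|^2 = 5^2 + 5^2 + 1^2 = 51
(a.b)^2 = (-19)^2 = 361
|a|^2 * |b|^2 = 33 * 51 = 1683
Result = 361 - 1683 = -1322


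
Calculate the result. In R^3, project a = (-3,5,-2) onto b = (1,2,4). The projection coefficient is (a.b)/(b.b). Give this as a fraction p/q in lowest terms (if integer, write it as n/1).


Projection coefficient = (a . b) / (b . b)
a . b = (-3)*1 + 5*2 + (-2)*4
= -3 + 10 + (-8) = -1
b . b = 1^2 + 2^2 + 4^2
= 1 + 4 + 16 = 21
Coefficient = -1/21
In lowest terms: -1/21


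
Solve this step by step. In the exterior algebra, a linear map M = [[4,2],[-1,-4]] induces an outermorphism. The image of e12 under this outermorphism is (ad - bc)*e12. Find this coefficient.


The outermorphism of a linear map f sends e1^e2 to f(e1)^f(e2).
f(e1) = 4*e1 - 1*e2
f(e2) = 2*e1 - 4*e2
f(e1) ^ f(e2) = (4*e1 - 1*e2) ^ (2*e1 - 4*e2)
= 4*(-4)*e12 + (-1)*2*e21
= (-16 - (-2))*e12
= -14*e12
Coefficient = -14


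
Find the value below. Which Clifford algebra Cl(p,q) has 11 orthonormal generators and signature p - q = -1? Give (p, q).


We need p + q = 11 and p - q = -1.
Adding: 2p = 11 + (-1) = 10, so p = 5.
Then q = 11 - 5 = 6.
(p, q) = (5, 6)


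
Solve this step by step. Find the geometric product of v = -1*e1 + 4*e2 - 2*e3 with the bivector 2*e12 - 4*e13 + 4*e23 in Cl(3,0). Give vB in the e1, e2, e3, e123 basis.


vB has grade-1 (vector) and grade-3 (trivector) parts: vB = (v _| B) + (v ^ B).
Vector part <vB>_1:
  e1: -v2*b12 - v3*b13 = -(4)*(2) - (-2)*(-4) = -16
  e2: v1*b12 - v3*b23 = (-1)*(2) - (-2)*(4) = 6
  e3: v1*b13 + v2*b23 = (-1)*(-4) + (4)*(4) = 20
Trivector part <vB>_3:
  e123: v1*b23 - v2*b13 + v3*b12 = (-1)*(4) - (4)*(-4) + (-2)*(2) = 8
vB = -16*e1 + 6*e2 + 20*e3 + 8*e123


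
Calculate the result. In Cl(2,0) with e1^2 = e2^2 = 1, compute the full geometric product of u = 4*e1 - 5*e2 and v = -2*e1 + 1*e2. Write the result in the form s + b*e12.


Expand: (4*e1 - 5*e2)(-2*e1 + 1*e2)
= 4*(-2)*e1e1 + 4*1*e1e2 + (-5)*(-2)*e2e1 + (-5)*1*e2e2
Using e1^2 = e2^2 = 1, e2e1 = -e1e2:
Scalar part s = 4*(-2) + (-5)*1 = -8 + (-5) = -13
Bivector part b = 4*1 - (-5)*(-2) = 4 - 10 = -6
uv = -13 - 6*e12


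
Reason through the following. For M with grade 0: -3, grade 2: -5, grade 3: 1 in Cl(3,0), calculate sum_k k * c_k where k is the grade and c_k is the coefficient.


Grade-weighted sum = sum of grade_k * coefficient_k
0*(-3) = 0
2*(-5) = -10
3*1 = 3
Total = 0 + (-10) + 3 = -7


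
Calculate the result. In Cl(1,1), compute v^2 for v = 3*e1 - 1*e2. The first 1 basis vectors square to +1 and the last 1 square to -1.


v^2 = sum of c_i^2 * e_i^2
Positive signature terms (e_i^2 = +1): 3^2 = 9
Negative signature terms (e_j^2 = -1): (-1)^2 = 1
v^2 = 9 - 1 = 8


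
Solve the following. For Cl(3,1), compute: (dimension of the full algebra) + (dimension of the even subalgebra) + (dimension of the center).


n = 3 + 1 = 4
Total dim = 2^4 = 16
Even subalgebra dim = 2^3 = 8
n is even, so center dim = 1
Sum = 16 + 8 + 1 = 25


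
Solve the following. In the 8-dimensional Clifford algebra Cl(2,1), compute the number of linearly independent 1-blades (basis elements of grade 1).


Number of grade-k basis blades in Cl(p,q) with n = p + q is C(n, k).
n = 2 + 1 = 3
C(3, 1) = 3! / (1! * 2!)
= 6 / (1 * 2)
= 3


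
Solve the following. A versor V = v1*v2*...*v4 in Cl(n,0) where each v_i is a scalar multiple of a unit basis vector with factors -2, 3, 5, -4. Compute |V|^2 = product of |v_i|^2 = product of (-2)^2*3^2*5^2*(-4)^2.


Each vector v_i has |v_i|^2 = s_i^2
Squared scales: (-2)^2 = 4, 3^2 = 9, 5^2 = 25, (-4)^2 = 16
|V|^2 = 4 * 9 * 25 * 16
= 14400


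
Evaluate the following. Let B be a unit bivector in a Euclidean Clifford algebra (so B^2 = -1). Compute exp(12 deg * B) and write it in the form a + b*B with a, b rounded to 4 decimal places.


For a unit bivector B with B^2 = -1, the exponential series gives
e^(theta*B) = cos(theta) + sin(theta)*B (the GA analogue of Euler's formula).
theta = 12 degrees = 0.20944 rad
cos(12 deg) = 0.9781
sin(12 deg) = 0.2079
exp(theta*B) = 0.9781 + 0.2079*B


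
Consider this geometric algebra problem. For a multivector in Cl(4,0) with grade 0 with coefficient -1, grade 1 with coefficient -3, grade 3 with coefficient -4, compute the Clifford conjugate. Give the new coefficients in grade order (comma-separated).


Clifford conjugate sign for grade k: (-1)^(k(k+1)/2)
Grade 0: (-1)^(0*1/2) = (-1)^0 = 1, coeff -1 -> -1
Grade 1: (-1)^(1*2/2) = (-1)^1 = -1, coeff -3 -> 3
Grade 3: (-1)^(3*4/2) = (-1)^6 = 1, coeff -4 -> -4
Conjugated coefficients: -1, 3, -4


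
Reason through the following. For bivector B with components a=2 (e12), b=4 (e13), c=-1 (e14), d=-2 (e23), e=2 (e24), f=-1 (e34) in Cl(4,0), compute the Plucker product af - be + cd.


Plucker relation: af - be + cd
a*f = 2*(-1) = -2
b*e = 4*2 = 8
c*d = (-1)*(-2) = 2
af - be + cd = -2 - 8 + 2
= -8


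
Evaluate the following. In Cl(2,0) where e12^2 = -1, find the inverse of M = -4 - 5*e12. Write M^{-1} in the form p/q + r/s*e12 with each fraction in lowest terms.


M = -4 - 5*e12, where e12^2 = -1.
Since M commutes with its reverse ~M = a - b*e12, M * ~M = a^2 - b^2*e12^2 = a^2 + b^2.
So M^{-1} = ~M / (a^2 + b^2) = (a - b*e12)/(a^2 + b^2).
a^2 + b^2 = 16 + 25 = 41
Scalar part = -4/41 = -4/41
Bivector coeff = 5/41 = 5/41
M^{-1} = -4/41 + 5/41*e12


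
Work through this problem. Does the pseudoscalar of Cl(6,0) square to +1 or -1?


The pseudoscalar I = e1...e_n (product of all n generators) of Cl(p,q) satisfies I^2 = (-1)^(q + n(n-1)/2).
p = 6, q = 0, n = p + q = 6
n(n-1)/2 = 6 * 5 / 2 = 15
Exponent = q + n(n-1)/2 = 0 + 15 = 15
I^2 = (-1)^15 = -1


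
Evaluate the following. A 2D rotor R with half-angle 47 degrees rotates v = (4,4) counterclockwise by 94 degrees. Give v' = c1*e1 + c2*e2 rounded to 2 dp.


Rotor R = cos(47deg) - sin(47deg)*e12
Rotation angle theta = 2 * 47 = 94 degrees
v' = R*v*~R rotates v by theta.
cos(94deg) = -0.0698, sin(94deg) = 0.9976
v'_1 = 4*cos(94deg) - 4*sin(94deg)
= 4*(-0.0698) - 4*0.9976
= -4.27
v'_2 = 4*sin(94deg) + 4*cos(94deg)
= 4*0.9976 + 4*(-0.0698)
= 3.71
v' = -4.27*e1 + 3.71*e2


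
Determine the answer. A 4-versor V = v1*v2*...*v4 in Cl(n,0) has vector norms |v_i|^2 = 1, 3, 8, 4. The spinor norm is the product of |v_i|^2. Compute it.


Spinor norm N(V) = |v1|^2 * |v2|^2 * ... * |v4|^2
= 1 * 3 * 8 * 4
Running product: 1, 3, 24, 96
N(V) = 96


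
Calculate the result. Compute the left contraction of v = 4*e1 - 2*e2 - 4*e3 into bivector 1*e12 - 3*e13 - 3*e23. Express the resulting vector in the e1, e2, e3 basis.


Left contraction v _| B = <vB>_1 (grade-1 part of the geometric product vB).
Using e1_|e12 = e2, e2_|e12 = -e1, e1_|e13 = e3, e3_|e13 = -e1, e2_|e23 = e3, e3_|e23 = -e2:
e1 coeff: -v2*b12 - v3*b13 = -(-2)*(1) - (-4)*(-3) = -10
e2 coeff: v1*b12 - v3*b23 = (4)*(1) - (-4)*(-3) = -8
e3 coeff: v1*b13 + v2*b23 = (4)*(-3) + (-2)*(-3) = -6
v _| B = -10*e1 - 8*e2 - 6*e3


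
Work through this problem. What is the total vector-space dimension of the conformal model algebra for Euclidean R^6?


The conformal model of R^6 uses Cl(7,1): the 6 Euclidean generators plus two extra orthogonal generators e+ (e+^2 = +1) and e- (e-^2 = -1), from which the null vectors e0, einf are built.
Number of generators m = 6 + 2 = 8.
dim Cl(p,q) = 2^m = 2^8 = 256


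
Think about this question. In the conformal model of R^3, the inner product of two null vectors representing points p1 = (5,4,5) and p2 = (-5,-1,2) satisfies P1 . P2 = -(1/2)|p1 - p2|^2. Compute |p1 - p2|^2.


p1 - p2 = (10, 5, 3)
|p1 - p2|^2 = 10^2 + 5^2 + 3^2
= 100 + 25 + 9
= 134


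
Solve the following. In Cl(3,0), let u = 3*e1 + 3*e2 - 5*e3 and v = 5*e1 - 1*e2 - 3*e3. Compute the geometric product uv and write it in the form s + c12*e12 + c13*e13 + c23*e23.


In Cl(3,0): e_i^2 = 1, e_ie_j = -e_je_i for i != j.
Scalar part = u . v = 3*5 + 3*(-1) + (-5)*(-3)
= 15 + (-3) + 15 = 27
e12 coeff = 3*(-1) - 3*5 = -3 - 15 = -18
e13 coeff = 3*(-3) - (-5)*5 = -9 - (-25) = 16
e23 coeff = 3*(-3) - (-5)*(-1) = -9 - 5 = -14
uv = 27 - 18*e12 + 16*e13 - 14*e23


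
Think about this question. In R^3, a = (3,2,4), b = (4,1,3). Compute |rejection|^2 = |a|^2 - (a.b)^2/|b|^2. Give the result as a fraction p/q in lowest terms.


|a|^2 = 3^2 + 2^2 + 4^2 = 29
|b|^2 = 4^2 + 1^2 + 3^2 = 26
a . b = 3*4 + 2*1 + 4*3 = 26
(a.b)^2 = 26^2 = 676
|rej|^2 = 29 - 676/26
= (754 - 676)/26
= 78/26
In lowest terms: 3/1


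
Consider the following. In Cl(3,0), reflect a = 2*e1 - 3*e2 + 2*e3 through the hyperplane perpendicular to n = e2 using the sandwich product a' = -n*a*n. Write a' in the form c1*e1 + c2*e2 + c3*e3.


Reflection formula: a' = -n*a*n, with n = e2 (unit vector, n^2 = 1).
For reflection through hyperplane perp to e2:
The component along e2 flips sign, others stay.
a = (2, -3, 2)
a' = (2, 3, 2)
a' = 2*e1 + 3*e2 + 2*e3


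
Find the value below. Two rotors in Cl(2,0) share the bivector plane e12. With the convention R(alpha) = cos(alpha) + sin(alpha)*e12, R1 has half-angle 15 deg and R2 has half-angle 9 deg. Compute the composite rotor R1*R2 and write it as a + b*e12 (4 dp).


Same-plane rotors commute and their half-angles add:
R1*R2 = cos(a1 + a2) + sin(a1 + a2)*e12.
a1 + a2 = 15 + 9 = 24 deg
cos(24 deg) = 0.9135
sin(24 deg) = 0.4067
R1*R2 = 0.9135 + 0.4067*e12


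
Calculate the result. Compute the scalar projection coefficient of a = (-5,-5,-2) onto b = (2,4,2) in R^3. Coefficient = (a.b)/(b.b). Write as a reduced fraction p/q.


Projection coefficient = (a . b) / (b . b)
a . b = (-5)*2 + (-5)*4 + (-2)*2
= -10 + (-20) + (-4) = -34
b . b = 2^2 + 4^2 + 2^2
= 4 + 16 + 4 = 24
Coefficient = -34/24
In lowest terms: -17/12


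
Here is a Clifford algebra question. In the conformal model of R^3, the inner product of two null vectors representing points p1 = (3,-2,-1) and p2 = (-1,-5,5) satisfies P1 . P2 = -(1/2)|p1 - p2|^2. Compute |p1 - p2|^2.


p1 - p2 = (4, 3, -6)
|p1 - p2|^2 = 4^2 + 3^2 + (-6)^2
= 16 + 9 + 36
= 61


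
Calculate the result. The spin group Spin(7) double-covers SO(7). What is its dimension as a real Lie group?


Spin(n) double-covers SO(n); both have Lie algebra so(n) of dimension n(n-1)/2.
n = 7
n(n-1) = 7 * 6 = 42
dim Spin(7) = 42/2 = 21


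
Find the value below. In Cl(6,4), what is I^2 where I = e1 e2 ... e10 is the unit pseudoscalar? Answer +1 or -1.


The pseudoscalar I = e1...e_n (product of all n generators) of Cl(p,q) satisfies I^2 = (-1)^(q + n(n-1)/2).
p = 6, q = 4, n = p + q = 10
n(n-1)/2 = 10 * 9 / 2 = 45
Exponent = q + n(n-1)/2 = 4 + 45 = 49
I^2 = (-1)^49 = -1


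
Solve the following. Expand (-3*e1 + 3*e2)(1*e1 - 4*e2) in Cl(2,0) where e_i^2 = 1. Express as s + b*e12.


Expand: (-3*e1 + 3*e2)(1*e1 - 4*e2)
= (-3)*1*e1e1 + (-3)*(-4)*e1e2 + 3*1*e2e1 + 3*(-4)*e2e2
Using e1^2 = e2^2 = 1, e2e1 = -e1e2:
Scalar part s = (-3)*1 + 3*(-4) = -3 + (-12) = -15
Bivector part b = (-3)*(-4) - 3*1 = 12 - 3 = 9
uv = -15 + 9*e12


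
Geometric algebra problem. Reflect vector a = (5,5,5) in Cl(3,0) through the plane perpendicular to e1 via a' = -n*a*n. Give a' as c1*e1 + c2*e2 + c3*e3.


Reflection formula: a' = -n*a*n, with n = e1 (unit vector, n^2 = 1).
For reflection through hyperplane perp to e1:
The component along e1 flips sign, others stay.
a = (5, 5, 5)
a' = (-5, 5, 5)
a' = -5*e1 + 5*e2 + 5*e3


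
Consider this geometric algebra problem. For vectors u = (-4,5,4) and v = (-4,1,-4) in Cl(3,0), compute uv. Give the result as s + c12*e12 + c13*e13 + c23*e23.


In Cl(3,0): e_i^2 = 1, e_ie_j = -e_je_i for i != j.
Scalar part = u . v = (-4)*(-4) + 5*1 + 4*(-4)
= 16 + 5 + (-16) = 5
e12 coeff = (-4)*1 - 5*(-4) = -4 - (-20) = 16
e13 coeff = (-4)*(-4) - 4*(-4) = 16 - (-16) = 32
e23 coeff = 5*(-4) - 4*1 = -20 - 4 = -24
uv = 5 + 16*e12 + 32*e13 - 24*e23


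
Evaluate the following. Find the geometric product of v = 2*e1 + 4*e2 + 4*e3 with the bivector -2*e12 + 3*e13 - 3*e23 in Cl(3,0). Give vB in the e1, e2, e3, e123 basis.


vB has grade-1 (vector) and grade-3 (trivector) parts: vB = (v _| B) + (v ^ B).
Vector part <vB>_1:
  e1: -v2*b12 - v3*b13 = -(4)*(-2) - (4)*(3) = -4
  e2: v1*b12 - v3*b23 = (2)*(-2) - (4)*(-3) = 8
  e3: v1*b13 + v2*b23 = (2)*(3) + (4)*(-3) = -6
Trivector part <vB>_3:
  e123: v1*b23 - v2*b13 + v3*b12 = (2)*(-3) - (4)*(3) + (4)*(-2) = -26
vB = -4*e1 + 8*e2 - 6*e3 - 26*e123


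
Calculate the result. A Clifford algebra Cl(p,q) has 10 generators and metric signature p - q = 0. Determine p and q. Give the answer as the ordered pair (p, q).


We need p + q = 10 and p - q = 0.
Adding: 2p = 10 + 0 = 10, so p = 5.
Then q = 10 - 5 = 5.
(p, q) = (5, 5)


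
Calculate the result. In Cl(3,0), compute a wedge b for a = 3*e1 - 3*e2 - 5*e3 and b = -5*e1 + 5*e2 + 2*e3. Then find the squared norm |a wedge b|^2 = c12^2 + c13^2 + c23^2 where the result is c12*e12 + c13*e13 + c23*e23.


a wedge b = (a1*b2 - a2*b1)*e12 + (a1*b3 - a3*b1)*e13 + (a2*b3 - a3*b2)*e23
e12 coeff: 3*5 - (-3)*(-5) = 15 - 15 = 0
e13 coeff: 3*2 - (-5)*(-5) = 6 - 25 = -19
e23 coeff: (-3)*2 - (-5)*5 = -6 - (-25) = 19
|a wedge b|^2 = 0^2 + (-19)^2 + 19^2
= 0 + 361 + 361
= 722
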